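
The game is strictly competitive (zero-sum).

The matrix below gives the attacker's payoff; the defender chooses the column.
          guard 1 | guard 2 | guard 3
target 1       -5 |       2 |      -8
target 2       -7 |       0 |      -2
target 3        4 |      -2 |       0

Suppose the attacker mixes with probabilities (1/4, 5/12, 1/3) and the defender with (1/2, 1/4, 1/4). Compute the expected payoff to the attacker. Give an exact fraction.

-13/6

Against (1/2, 1/4, 1/4), each row's expected payoff is target 1: -4; target 2: -4; target 3: 3/2.
Taking the (1/4, 5/12, 1/3)-weighted average: (1/4)·(-4) + (5/12)·(-4) + (1/3)·(3/2) = -13/6.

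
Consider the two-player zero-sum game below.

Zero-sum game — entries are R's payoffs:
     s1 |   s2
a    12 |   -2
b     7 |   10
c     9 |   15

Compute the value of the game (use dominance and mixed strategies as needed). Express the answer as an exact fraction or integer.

Row b is strictly dominated by row c, so R never plays it.
The remaining 2×2 game on (a, c) × (s1, s2) has no saddle point. Let R play a with probability p; indifference gives 12p + 9(1−p) = −2p + 15(1−p), so p = 3/10.
Similarly C's optimal q on s1 is 17/20, and the value is 12·(17/20) + (-2)·(3/20) = 99/10.

99/10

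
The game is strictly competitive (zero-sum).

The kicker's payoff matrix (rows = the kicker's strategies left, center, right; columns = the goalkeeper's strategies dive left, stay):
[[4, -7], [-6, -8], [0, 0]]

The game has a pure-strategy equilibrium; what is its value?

Row minima: -7, -8, 0 → the kicker's maximin is 0.
Column maxima: 4, 0 → the goalkeeper's minimax is 0.
They coincide at (right, stay), so the value is 0.

0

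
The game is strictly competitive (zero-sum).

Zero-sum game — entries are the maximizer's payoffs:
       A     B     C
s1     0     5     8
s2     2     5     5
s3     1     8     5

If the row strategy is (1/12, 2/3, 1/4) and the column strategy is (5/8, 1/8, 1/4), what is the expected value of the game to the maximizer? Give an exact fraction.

145/48

Against (5/8, 1/8, 1/4), each row's expected payoff is s1: 21/8; s2: 25/8; s3: 23/8.
Taking the (1/12, 2/3, 1/4)-weighted average: (1/12)·(21/8) + (2/3)·(25/8) + (1/4)·(23/8) = 145/48.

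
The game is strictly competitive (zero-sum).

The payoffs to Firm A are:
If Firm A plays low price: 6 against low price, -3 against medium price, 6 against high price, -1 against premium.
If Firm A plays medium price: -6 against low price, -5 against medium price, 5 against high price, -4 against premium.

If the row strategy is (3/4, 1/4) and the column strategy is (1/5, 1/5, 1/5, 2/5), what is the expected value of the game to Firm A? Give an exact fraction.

7/20

Against (1/5, 1/5, 1/5, 2/5), each row's expected payoff is low price: 7/5; medium price: -14/5.
Taking the (3/4, 1/4)-weighted average: (3/4)·(7/5) + (1/4)·(-14/5) = 7/20.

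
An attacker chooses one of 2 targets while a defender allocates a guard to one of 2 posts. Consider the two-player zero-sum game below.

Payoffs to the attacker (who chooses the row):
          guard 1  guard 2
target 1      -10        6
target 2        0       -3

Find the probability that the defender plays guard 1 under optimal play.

9/19

Row minima are -10 and -3, so the attacker's maximin is -3; column maxima are 0 and 6, so the defender's minimax is 0. These differ, so the equilibrium is in mixed strategies.
Let the defender play guard 1 with probability q. The attacker is indifferent when −10q + 6(1−q) = −3(1−q), giving q = 9/19.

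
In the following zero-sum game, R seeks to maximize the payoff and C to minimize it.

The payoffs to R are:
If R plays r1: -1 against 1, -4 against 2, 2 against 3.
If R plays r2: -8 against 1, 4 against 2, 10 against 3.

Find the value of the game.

-12/5

Column 3 is strictly dominated by 2 for C (it gives R more in every row).
The remaining 2×2 game on (r1, r2) × (1, 2) has no saddle point. Let R play r1 with probability p; indifference gives −p − 8(1−p) = −4p + 4(1−p), so p = 4/5.
Similarly C's optimal q on 1 is 8/15, and the value is -1·(8/15) + (-4)·(7/15) = -12/5.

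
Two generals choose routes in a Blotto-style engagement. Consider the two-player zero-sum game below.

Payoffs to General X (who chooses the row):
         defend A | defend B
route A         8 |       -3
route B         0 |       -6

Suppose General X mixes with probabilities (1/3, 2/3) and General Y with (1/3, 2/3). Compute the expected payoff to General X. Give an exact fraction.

Against (1/3, 2/3), each row's expected payoff is route A: 2/3; route B: -4.
Taking the (1/3, 2/3)-weighted average: (1/3)·(2/3) + (2/3)·(-4) = -22/9.

-22/9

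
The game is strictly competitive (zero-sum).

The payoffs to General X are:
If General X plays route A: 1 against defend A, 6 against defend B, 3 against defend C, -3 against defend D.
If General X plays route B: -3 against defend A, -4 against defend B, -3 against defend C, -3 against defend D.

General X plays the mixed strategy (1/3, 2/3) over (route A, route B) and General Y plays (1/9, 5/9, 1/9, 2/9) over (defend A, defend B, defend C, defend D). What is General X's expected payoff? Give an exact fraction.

-4/3

Against (1/9, 5/9, 1/9, 2/9), each row's expected payoff is route A: 28/9; route B: -32/9.
Taking the (1/3, 2/3)-weighted average: (1/3)·(28/9) + (2/3)·(-32/9) = -4/3.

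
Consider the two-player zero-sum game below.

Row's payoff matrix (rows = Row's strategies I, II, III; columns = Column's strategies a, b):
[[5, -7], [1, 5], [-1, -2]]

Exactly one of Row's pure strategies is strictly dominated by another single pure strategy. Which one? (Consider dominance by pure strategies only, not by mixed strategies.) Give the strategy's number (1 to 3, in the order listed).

3

Compare III with II: 1 > -1, 5 > -2.
So II strictly dominates III for Row; III is strictly dominated.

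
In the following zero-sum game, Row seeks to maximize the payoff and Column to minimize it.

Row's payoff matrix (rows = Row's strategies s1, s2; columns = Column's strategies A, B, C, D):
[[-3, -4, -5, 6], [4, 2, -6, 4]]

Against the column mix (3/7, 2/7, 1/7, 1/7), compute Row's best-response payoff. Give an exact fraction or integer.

s1: (-3)·(3/7) + (-4)·(2/7) + (-5)·(1/7) + (6)·(1/7) = -16/7.
s2: (4)·(3/7) + (2)·(2/7) + (-6)·(1/7) + (4)·(1/7) = 2.
The best pure response is s2 with expected payoff 2.

2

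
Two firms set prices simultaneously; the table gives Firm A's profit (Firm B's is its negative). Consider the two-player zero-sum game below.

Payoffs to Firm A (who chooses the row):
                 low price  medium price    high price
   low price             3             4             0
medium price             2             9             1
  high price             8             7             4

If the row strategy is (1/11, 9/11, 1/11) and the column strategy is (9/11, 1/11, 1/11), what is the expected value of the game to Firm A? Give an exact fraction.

366/121

Against (9/11, 1/11, 1/11), each row's expected payoff is low price: 31/11; medium price: 28/11; high price: 83/11.
Taking the (1/11, 9/11, 1/11)-weighted average: (1/11)·(31/11) + (9/11)·(28/11) + (1/11)·(83/11) = 366/121.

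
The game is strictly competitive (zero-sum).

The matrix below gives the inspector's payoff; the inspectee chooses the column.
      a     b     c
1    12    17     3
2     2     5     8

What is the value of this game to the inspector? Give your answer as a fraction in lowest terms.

6

Column b is strictly dominated by a for the inspectee (it gives the inspector more in every row).
The remaining 2×2 game on (1, 2) × (a, c) has no saddle point. Let the inspector play 1 with probability p; indifference gives 12p + 2(1−p) = 3p + 8(1−p), so p = 2/5.
Similarly the inspectee's optimal q on a is 1/3, and the value is 12·(1/3) + (3)·(2/3) = 6.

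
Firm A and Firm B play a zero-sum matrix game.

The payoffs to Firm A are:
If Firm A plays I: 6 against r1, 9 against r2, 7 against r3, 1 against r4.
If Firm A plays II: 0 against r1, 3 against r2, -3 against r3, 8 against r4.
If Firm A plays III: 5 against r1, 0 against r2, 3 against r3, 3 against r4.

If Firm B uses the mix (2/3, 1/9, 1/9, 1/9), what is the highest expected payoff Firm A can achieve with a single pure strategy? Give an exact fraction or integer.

53/9

I: (6)·(2/3) + (9)·(1/9) + (7)·(1/9) + (1)·(1/9) = 53/9.
II: (0)·(2/3) + (3)·(1/9) + (-3)·(1/9) + (8)·(1/9) = 8/9.
III: (5)·(2/3) + (0)·(1/9) + (3)·(1/9) + (3)·(1/9) = 4.
The best pure response is I with expected payoff 53/9.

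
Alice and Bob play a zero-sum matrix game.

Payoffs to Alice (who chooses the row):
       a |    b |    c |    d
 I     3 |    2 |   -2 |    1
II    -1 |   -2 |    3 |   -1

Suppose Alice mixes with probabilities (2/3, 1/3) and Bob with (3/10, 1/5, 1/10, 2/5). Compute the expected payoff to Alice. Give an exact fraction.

11/15

Against (3/10, 1/5, 1/10, 2/5), each row's expected payoff is I: 3/2; II: -4/5.
Taking the (2/3, 1/3)-weighted average: (2/3)·(3/2) + (1/3)·(-4/5) = 11/15.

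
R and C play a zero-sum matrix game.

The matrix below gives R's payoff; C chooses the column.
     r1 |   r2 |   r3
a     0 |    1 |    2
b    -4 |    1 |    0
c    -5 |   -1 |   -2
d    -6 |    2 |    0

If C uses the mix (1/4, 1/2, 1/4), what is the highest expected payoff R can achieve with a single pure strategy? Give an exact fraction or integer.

1

a: (0)·(1/4) + (1)·(1/2) + (2)·(1/4) = 1.
b: (-4)·(1/4) + (1)·(1/2) + (0)·(1/4) = -1/2.
c: (-5)·(1/4) + (-1)·(1/2) + (-2)·(1/4) = -9/4.
d: (-6)·(1/4) + (2)·(1/2) + (0)·(1/4) = -1/2.
The best pure response is a with expected payoff 1.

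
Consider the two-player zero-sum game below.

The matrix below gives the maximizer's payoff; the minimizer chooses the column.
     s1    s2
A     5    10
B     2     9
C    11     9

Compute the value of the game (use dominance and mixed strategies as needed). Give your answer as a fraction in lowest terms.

65/7

Row B is strictly dominated by row A, so the maximizer never plays it.
The remaining 2×2 game on (A, C) × (s1, s2) has no saddle point. Let the maximizer play A with probability p; indifference gives 5p + 11(1−p) = 10p + 9(1−p), so p = 2/7.
Similarly the minimizer's optimal q on s1 is 1/7, and the value is 5·(1/7) + (10)·(6/7) = 65/7.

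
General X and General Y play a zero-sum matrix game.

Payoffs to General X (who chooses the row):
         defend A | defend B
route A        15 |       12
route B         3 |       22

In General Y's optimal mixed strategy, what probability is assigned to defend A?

5/11

Row minima are 12 and 3, so General X's maximin is 12; column maxima are 15 and 22, so General Y's minimax is 15. These differ, so the equilibrium is in mixed strategies.
Let General Y play defend A with probability q. General X is indifferent when 15q + 12(1−q) = 3q + 22(1−q), giving q = 5/11.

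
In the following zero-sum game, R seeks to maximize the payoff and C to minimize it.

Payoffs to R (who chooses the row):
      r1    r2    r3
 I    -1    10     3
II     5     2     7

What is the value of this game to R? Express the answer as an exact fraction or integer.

26/7

Column r3 is strictly dominated by r1 for C (it gives R more in every row).
The remaining 2×2 game on (I, II) × (r1, r2) has no saddle point. Let R play I with probability p; indifference gives −p + 5(1−p) = 10p + 2(1−p), so p = 3/14.
Similarly C's optimal q on r1 is 4/7, and the value is -1·(4/7) + (10)·(3/7) = 26/7.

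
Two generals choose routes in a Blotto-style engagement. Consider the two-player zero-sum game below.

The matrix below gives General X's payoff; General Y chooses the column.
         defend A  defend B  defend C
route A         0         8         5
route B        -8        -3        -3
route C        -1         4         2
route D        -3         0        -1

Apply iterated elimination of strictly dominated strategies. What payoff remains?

Column defend B is strictly dominated by defend A for General Y (0<8, -8<-3, -1<4, -3<0); eliminate defend B.
Column defend C is strictly dominated by defend A for General Y (0<5, -8<-3, -1<2, -3<-1); eliminate defend C.
Row route B is strictly dominated by row route A (0>-8); eliminate route B.
Row route D is strictly dominated by row route A (0>-3); eliminate route D.
Row route C is strictly dominated by row route A (0>-1); eliminate route C.
Only (route A, defend A) remains, with payoff 0.

0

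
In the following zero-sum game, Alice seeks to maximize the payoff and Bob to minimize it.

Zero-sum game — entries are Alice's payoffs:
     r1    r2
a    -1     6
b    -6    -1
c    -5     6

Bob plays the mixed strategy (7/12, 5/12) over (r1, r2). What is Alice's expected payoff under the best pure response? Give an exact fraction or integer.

23/12

a: (-1)·(7/12) + (6)·(5/12) = 23/12.
b: (-6)·(7/12) + (-1)·(5/12) = -47/12.
c: (-5)·(7/12) + (6)·(5/12) = -5/12.
The best pure response is a with expected payoff 23/12.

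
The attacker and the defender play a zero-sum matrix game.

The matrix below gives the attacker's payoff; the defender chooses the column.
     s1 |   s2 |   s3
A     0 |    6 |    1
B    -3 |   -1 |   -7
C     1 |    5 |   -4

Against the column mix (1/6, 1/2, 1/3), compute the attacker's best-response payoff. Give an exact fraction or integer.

10/3

A: (0)·(1/6) + (6)·(1/2) + (1)·(1/3) = 10/3.
B: (-3)·(1/6) + (-1)·(1/2) + (-7)·(1/3) = -10/3.
C: (1)·(1/6) + (5)·(1/2) + (-4)·(1/3) = 4/3.
The best pure response is A with expected payoff 10/3.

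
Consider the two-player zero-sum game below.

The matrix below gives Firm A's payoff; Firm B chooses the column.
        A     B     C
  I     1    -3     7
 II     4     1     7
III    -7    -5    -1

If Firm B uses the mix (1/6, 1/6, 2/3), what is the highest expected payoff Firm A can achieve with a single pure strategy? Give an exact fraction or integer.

11/2

I: (1)·(1/6) + (-3)·(1/6) + (7)·(2/3) = 13/3.
II: (4)·(1/6) + (1)·(1/6) + (7)·(2/3) = 11/2.
III: (-7)·(1/6) + (-5)·(1/6) + (-1)·(2/3) = -8/3.
The best pure response is II with expected payoff 11/2.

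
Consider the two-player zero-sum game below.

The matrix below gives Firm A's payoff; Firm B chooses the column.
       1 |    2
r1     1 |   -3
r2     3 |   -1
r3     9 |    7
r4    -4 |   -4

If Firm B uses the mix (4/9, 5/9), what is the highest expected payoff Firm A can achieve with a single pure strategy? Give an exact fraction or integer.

71/9

r1: (1)·(4/9) + (-3)·(5/9) = -11/9.
r2: (3)·(4/9) + (-1)·(5/9) = 7/9.
r3: (9)·(4/9) + (7)·(5/9) = 71/9.
r4: (-4)·(4/9) + (-4)·(5/9) = -4.
The best pure response is r3 with expected payoff 71/9.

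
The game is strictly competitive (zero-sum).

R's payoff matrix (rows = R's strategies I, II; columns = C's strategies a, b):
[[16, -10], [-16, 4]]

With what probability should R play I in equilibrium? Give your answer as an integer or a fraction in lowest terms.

Row minima are -10 and -16, so R's maximin is -10; column maxima are 16 and 4, so C's minimax is 4. These differ, so the equilibrium is in mixed strategies.
Let R play I with probability p. C is indifferent when 16p − 16(1−p) = −10p + 4(1−p), giving p = 10/23.

10/23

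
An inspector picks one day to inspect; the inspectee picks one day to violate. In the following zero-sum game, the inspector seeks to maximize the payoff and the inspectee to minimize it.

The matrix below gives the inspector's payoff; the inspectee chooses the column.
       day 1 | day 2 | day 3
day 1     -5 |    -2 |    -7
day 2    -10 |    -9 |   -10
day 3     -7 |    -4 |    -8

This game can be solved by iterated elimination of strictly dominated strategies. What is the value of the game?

-7

Column day 2 is strictly dominated by day 1 for the inspectee (-5<-2, -10<-9, -7<-4); eliminate day 2.
Row day 3 is strictly dominated by row day 1 (-5>-7, -7>-8); eliminate day 3.
Row day 2 is strictly dominated by row day 1 (-5>-10, -7>-10); eliminate day 2.
Column day 1 is strictly dominated by day 3 for the inspectee (-7<-5); eliminate day 1.
Only (day 1, day 3) remains, with payoff -7.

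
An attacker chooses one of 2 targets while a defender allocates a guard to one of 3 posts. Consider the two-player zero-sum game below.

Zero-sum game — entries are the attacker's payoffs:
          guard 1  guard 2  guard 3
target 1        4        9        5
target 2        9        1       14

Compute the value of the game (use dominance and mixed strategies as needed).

Column guard 3 is strictly dominated by guard 1 for the defender (it gives the attacker more in every row).
The remaining 2×2 game on (target 1, target 2) × (guard 1, guard 2) has no saddle point. Let the attacker play target 1 with probability p; indifference gives 4p + 9(1−p) = 9p + (1−p), so p = 8/13.
Similarly the defender's optimal q on guard 1 is 8/13, and the value is 4·(8/13) + (9)·(5/13) = 77/13.

77/13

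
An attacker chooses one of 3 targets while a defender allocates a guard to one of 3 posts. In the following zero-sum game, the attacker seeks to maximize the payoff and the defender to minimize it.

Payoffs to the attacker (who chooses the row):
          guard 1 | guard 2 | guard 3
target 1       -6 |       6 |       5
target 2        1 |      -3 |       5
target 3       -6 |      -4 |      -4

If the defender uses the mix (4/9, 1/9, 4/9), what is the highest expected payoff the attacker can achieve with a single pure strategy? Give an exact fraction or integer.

7/3

target 1: (-6)·(4/9) + (6)·(1/9) + (5)·(4/9) = 2/9.
target 2: (1)·(4/9) + (-3)·(1/9) + (5)·(4/9) = 7/3.
target 3: (-6)·(4/9) + (-4)·(1/9) + (-4)·(4/9) = -44/9.
The best pure response is target 2 with expected payoff 7/3.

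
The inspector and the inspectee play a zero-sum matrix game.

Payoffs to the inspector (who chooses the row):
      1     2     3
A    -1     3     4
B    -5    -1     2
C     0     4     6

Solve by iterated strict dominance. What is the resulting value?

Row B is strictly dominated by row A (-1>-5, 3>-1, 4>2); eliminate B.
Row A is strictly dominated by row C (0>-1, 4>3, 6>4); eliminate A.
Column 3 is strictly dominated by 1 for the inspectee (0<6); eliminate 3.
Column 2 is strictly dominated by 1 for the inspectee (0<4); eliminate 2.
Only (C, 1) remains, with payoff 0.

0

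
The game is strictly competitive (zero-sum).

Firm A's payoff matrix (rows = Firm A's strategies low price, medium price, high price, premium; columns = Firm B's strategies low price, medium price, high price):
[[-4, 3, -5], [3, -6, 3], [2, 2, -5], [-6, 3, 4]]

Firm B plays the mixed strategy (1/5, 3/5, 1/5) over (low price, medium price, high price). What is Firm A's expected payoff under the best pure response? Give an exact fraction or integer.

low price: (-4)·(1/5) + (3)·(3/5) + (-5)·(1/5) = 0.
medium price: (3)·(1/5) + (-6)·(3/5) + (3)·(1/5) = -12/5.
high price: (2)·(1/5) + (2)·(3/5) + (-5)·(1/5) = 3/5.
premium: (-6)·(1/5) + (3)·(3/5) + (4)·(1/5) = 7/5.
The best pure response is premium with expected payoff 7/5.

7/5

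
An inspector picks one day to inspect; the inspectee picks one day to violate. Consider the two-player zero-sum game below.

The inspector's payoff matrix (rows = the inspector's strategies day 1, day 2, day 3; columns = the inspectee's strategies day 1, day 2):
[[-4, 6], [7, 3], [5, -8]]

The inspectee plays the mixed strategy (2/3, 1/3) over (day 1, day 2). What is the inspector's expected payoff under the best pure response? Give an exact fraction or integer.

17/3

day 1: (-4)·(2/3) + (6)·(1/3) = -2/3.
day 2: (7)·(2/3) + (3)·(1/3) = 17/3.
day 3: (5)·(2/3) + (-8)·(1/3) = 2/3.
The best pure response is day 2 with expected payoff 17/3.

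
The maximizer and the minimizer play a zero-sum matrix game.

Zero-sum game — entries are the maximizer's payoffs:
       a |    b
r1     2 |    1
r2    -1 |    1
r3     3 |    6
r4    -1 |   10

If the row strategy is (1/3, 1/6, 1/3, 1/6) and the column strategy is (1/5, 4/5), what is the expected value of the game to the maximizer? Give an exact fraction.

18/5

Against (1/5, 4/5), each row's expected payoff is r1: 6/5; r2: 3/5; r3: 27/5; r4: 39/5.
Taking the (1/3, 1/6, 1/3, 1/6)-weighted average: (1/3)·(6/5) + (1/6)·(3/5) + (1/3)·(27/5) + (1/6)·(39/5) = 18/5.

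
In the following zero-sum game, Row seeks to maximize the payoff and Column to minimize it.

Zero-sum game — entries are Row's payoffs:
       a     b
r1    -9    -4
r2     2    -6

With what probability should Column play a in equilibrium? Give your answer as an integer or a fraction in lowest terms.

Row minima are -9 and -6, so Row's maximin is -6; column maxima are 2 and -4, so Column's minimax is -4. These differ, so the equilibrium is in mixed strategies.
Let Column play a with probability q. Row is indifferent when −9q − 4(1−q) = 2q − 6(1−q), giving q = 2/13.

2/13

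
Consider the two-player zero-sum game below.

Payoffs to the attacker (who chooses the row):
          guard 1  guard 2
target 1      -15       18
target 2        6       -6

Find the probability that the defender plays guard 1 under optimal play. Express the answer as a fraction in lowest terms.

Row minima are -15 and -6, so the attacker's maximin is -6; column maxima are 6 and 18, so the defender's minimax is 6. These differ, so the equilibrium is in mixed strategies.
Let the defender play guard 1 with probability q. The attacker is indifferent when −15q + 18(1−q) = 6q − 6(1−q), giving q = 8/15.

8/15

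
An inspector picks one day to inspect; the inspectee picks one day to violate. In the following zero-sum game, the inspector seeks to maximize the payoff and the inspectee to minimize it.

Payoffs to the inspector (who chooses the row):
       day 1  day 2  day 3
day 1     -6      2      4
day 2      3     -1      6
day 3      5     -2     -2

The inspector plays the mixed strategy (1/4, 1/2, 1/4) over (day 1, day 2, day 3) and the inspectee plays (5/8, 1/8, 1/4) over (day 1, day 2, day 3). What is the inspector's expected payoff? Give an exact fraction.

51/32

Against (5/8, 1/8, 1/4), each row's expected payoff is day 1: -5/2; day 2: 13/4; day 3: 19/8.
Taking the (1/4, 1/2, 1/4)-weighted average: (1/4)·(-5/2) + (1/2)·(13/4) + (1/4)·(19/8) = 51/32.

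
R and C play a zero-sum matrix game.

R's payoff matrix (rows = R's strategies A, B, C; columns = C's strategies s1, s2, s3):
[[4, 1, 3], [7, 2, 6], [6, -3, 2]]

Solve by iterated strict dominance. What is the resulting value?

Row A is strictly dominated by row B (7>4, 2>1, 6>3); eliminate A.
Column s3 is strictly dominated by s2 for C (2<6, -3<2); eliminate s3.
Column s1 is strictly dominated by s2 for C (2<7, -3<6); eliminate s1.
Row C is strictly dominated by row B (2>-3); eliminate C.
Only (B, s2) remains, with payoff 2.

2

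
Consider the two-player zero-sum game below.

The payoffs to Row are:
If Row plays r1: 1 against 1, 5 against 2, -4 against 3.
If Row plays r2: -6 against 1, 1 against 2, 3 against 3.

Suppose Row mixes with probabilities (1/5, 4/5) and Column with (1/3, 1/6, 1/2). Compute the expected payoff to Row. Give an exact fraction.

Against (1/3, 1/6, 1/2), each row's expected payoff is r1: -5/6; r2: -1/3.
Taking the (1/5, 4/5)-weighted average: (1/5)·(-5/6) + (4/5)·(-1/3) = -13/30.

-13/30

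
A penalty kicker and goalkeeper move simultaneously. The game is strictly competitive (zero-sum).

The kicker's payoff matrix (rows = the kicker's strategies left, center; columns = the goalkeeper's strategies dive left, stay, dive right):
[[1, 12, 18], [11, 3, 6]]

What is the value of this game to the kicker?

129/19

Column dive right is strictly dominated by stay for the goalkeeper (it gives the kicker more in every row).
The remaining 2×2 game on (left, center) × (dive left, stay) has no saddle point. Let the kicker play left with probability p; indifference gives p + 11(1−p) = 12p + 3(1−p), so p = 8/19.
Similarly the goalkeeper's optimal q on dive left is 9/19, and the value is 1·(9/19) + (12)·(10/19) = 129/19.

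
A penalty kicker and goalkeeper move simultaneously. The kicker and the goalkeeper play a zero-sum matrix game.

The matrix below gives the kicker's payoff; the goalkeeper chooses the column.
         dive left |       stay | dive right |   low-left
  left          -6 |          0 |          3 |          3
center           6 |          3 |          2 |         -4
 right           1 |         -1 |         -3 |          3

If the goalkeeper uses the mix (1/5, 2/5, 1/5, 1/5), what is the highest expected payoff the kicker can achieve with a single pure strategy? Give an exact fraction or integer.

2

left: (-6)·(1/5) + (0)·(2/5) + (3)·(1/5) + (3)·(1/5) = 0.
center: (6)·(1/5) + (3)·(2/5) + (2)·(1/5) + (-4)·(1/5) = 2.
right: (1)·(1/5) + (-1)·(2/5) + (-3)·(1/5) + (3)·(1/5) = -1/5.
The best pure response is center with expected payoff 2.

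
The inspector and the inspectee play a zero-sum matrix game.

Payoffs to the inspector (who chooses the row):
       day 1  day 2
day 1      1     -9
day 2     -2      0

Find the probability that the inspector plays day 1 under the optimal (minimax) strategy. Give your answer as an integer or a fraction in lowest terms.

Row minima are -9 and -2, so the inspector's maximin is -2; column maxima are 1 and 0, so the inspectee's minimax is 0. These differ, so the equilibrium is in mixed strategies.
Let the inspector play day 1 with probability p. The inspectee is indifferent when p − 2(1−p) = −9p, giving p = 1/6.

1/6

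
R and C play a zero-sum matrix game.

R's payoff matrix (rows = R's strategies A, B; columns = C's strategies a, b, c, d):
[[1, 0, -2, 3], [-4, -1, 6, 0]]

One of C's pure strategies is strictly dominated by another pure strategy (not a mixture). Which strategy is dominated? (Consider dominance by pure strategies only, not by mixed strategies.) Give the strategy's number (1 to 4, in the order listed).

C prefers columns that give R less. Compare d with a: 1 < 3, -4 < 0.
So a strictly dominates d for C; d is strictly dominated.

4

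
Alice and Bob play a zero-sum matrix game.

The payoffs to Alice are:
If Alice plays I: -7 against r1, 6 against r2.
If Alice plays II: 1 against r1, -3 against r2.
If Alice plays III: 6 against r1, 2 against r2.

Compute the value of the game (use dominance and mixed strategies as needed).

50/17

Row II is strictly dominated by row III, so Alice never plays it.
The remaining 2×2 game on (I, III) × (r1, r2) has no saddle point. Let Alice play I with probability p; indifference gives −7p + 6(1−p) = 6p + 2(1−p), so p = 4/17.
Similarly Bob's optimal q on r1 is 4/17, and the value is -7·(4/17) + (6)·(13/17) = 50/17.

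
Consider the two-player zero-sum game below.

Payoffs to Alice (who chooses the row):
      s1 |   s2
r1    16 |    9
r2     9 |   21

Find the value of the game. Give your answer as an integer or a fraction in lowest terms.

Row minima are 9 and 9, so Alice's maximin is 9; column maxima are 16 and 21, so Bob's minimax is 16. These differ, so the equilibrium is in mixed strategies.
Let Alice play r1 with probability p. Bob is indifferent when 16p + 9(1−p) = 9p + 21(1−p), giving p = 12/19.
Let Bob play s1 with probability q. Alice is indifferent when 16q + 9(1−q) = 9q + 21(1−q), giving q = 12/19.
The value is 16·(12/19) + (9)·(7/19) = 255/19.

255/19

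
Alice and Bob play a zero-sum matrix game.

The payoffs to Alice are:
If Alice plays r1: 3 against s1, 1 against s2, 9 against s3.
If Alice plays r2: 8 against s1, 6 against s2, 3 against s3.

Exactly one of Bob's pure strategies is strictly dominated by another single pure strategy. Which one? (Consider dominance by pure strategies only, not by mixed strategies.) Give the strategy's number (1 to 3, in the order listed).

Bob prefers columns that give Alice less. Compare s1 with s2: 1 < 3, 6 < 8.
So s2 strictly dominates s1 for Bob; s1 is strictly dominated.

1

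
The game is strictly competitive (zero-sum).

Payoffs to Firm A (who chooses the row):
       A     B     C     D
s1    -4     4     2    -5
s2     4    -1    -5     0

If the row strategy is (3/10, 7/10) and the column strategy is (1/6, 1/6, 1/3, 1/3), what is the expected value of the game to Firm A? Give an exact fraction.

-67/60

Against (1/6, 1/6, 1/3, 1/3), each row's expected payoff is s1: -1; s2: -7/6.
Taking the (3/10, 7/10)-weighted average: (3/10)·(-1) + (7/10)·(-7/6) = -67/60.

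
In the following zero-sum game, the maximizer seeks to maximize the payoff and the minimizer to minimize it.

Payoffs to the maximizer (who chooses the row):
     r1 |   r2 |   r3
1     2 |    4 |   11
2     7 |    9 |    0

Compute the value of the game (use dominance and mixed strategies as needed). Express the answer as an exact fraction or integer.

Column r2 is strictly dominated by r1 for the minimizer (it gives the maximizer more in every row).
The remaining 2×2 game on (1, 2) × (r1, r3) has no saddle point. Let the maximizer play 1 with probability p; indifference gives 2p + 7(1−p) = 11p, so p = 7/16.
Similarly the minimizer's optimal q on r1 is 11/16, and the value is 2·(11/16) + (11)·(5/16) = 77/16.

77/16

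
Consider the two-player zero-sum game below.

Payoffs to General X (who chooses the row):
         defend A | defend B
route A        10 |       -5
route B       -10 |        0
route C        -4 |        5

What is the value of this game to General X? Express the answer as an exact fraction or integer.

5/4

Row route B is strictly dominated by row route C, so General X never plays it.
The remaining 2×2 game on (route A, route C) × (defend A, defend B) has no saddle point. Let General X play route A with probability p; indifference gives 10p − 4(1−p) = −5p + 5(1−p), so p = 3/8.
Similarly General Y's optimal q on defend A is 5/12, and the value is 10·(5/12) + (-5)·(7/12) = 5/4.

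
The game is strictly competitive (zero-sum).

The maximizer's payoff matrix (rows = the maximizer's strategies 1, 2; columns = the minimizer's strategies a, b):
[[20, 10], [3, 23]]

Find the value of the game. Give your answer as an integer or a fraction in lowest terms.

Row minima are 10 and 3, so the maximizer's maximin is 10; column maxima are 20 and 23, so the minimizer's minimax is 20. These differ, so the equilibrium is in mixed strategies.
Let the maximizer play 1 with probability p. The minimizer is indifferent when 20p + 3(1−p) = 10p + 23(1−p), giving p = 2/3.
Let the minimizer play a with probability q. The maximizer is indifferent when 20q + 10(1−q) = 3q + 23(1−q), giving q = 13/30.
The value is 20·(13/30) + (10)·(17/30) = 43/3.

43/3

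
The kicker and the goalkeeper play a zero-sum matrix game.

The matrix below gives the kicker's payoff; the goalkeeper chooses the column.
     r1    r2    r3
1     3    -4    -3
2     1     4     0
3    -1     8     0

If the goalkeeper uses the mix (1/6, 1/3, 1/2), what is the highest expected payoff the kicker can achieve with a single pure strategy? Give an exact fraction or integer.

1: (3)·(1/6) + (-4)·(1/3) + (-3)·(1/2) = -7/3.
2: (1)·(1/6) + (4)·(1/3) + (0)·(1/2) = 3/2.
3: (-1)·(1/6) + (8)·(1/3) + (0)·(1/2) = 5/2.
The best pure response is 3 with expected payoff 5/2.

5/2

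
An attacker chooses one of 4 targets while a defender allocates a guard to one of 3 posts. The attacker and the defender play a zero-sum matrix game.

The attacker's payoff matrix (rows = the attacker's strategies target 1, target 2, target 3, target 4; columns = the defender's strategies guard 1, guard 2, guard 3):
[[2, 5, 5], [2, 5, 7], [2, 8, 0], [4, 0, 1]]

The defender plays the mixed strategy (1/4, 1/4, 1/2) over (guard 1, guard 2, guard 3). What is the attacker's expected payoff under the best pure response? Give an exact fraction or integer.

target 1: (2)·(1/4) + (5)·(1/4) + (5)·(1/2) = 17/4.
target 2: (2)·(1/4) + (5)·(1/4) + (7)·(1/2) = 21/4.
target 3: (2)·(1/4) + (8)·(1/4) + (0)·(1/2) = 5/2.
target 4: (4)·(1/4) + (0)·(1/4) + (1)·(1/2) = 3/2.
The best pure response is target 2 with expected payoff 21/4.

21/4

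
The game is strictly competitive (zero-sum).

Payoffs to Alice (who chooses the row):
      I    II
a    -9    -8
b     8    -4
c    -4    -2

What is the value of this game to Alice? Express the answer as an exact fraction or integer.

Row a is strictly dominated by row c, so Alice never plays it.
The remaining 2×2 game on (b, c) × (I, II) has no saddle point. Let Alice play b with probability p; indifference gives 8p − 4(1−p) = −4p − 2(1−p), so p = 1/7.
Similarly Bob's optimal q on I is 1/7, and the value is 8·(1/7) + (-4)·(6/7) = -16/7.

-16/7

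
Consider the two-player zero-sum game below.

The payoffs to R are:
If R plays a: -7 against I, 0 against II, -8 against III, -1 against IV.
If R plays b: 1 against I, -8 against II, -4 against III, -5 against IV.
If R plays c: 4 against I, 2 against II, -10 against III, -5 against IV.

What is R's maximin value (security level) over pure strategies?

The worst-case payoff for each row is a: -8, b: -8, c: -10.
The best of these is -8.

-8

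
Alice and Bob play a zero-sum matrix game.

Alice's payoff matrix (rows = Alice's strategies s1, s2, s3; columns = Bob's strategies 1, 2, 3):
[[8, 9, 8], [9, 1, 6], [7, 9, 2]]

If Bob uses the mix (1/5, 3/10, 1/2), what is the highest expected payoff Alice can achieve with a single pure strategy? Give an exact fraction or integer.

83/10

s1: (8)·(1/5) + (9)·(3/10) + (8)·(1/2) = 83/10.
s2: (9)·(1/5) + (1)·(3/10) + (6)·(1/2) = 51/10.
s3: (7)·(1/5) + (9)·(3/10) + (2)·(1/2) = 51/10.
The best pure response is s1 with expected payoff 83/10.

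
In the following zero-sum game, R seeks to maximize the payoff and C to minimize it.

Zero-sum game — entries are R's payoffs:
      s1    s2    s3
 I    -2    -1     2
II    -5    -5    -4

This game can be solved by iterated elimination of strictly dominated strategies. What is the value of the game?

-2

Column s3 is strictly dominated by s1 for C (-2<2, -5<-4); eliminate s3.
Row II is strictly dominated by row I (-2>-5, -1>-5); eliminate II.
Column s2 is strictly dominated by s1 for C (-2<-1); eliminate s2.
Only (I, s1) remains, with payoff -2.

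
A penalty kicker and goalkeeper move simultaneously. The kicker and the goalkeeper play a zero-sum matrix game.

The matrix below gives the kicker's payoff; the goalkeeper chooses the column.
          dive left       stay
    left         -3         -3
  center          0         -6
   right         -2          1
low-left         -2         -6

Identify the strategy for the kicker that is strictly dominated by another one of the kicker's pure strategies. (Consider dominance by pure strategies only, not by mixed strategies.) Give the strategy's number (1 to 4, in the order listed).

1

Compare left with right: -2 > -3, 1 > -3.
So right strictly dominates left for the kicker; left is strictly dominated.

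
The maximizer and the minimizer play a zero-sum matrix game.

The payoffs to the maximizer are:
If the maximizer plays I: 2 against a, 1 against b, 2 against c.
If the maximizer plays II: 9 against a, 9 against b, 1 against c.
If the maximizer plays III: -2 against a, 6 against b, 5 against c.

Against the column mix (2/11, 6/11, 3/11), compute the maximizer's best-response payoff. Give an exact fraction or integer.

75/11

I: (2)·(2/11) + (1)·(6/11) + (2)·(3/11) = 16/11.
II: (9)·(2/11) + (9)·(6/11) + (1)·(3/11) = 75/11.
III: (-2)·(2/11) + (6)·(6/11) + (5)·(3/11) = 47/11.
The best pure response is II with expected payoff 75/11.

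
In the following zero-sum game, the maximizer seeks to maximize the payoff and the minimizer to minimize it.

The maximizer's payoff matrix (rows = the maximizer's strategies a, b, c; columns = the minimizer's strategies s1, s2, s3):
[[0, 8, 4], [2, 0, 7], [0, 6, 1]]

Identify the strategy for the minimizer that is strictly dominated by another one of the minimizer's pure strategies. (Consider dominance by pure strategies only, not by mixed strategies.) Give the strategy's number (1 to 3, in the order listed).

The minimizer prefers columns that give the maximizer less. Compare s3 with s1: 0 < 4, 2 < 7, 0 < 1.
So s1 strictly dominates s3 for the minimizer; s3 is strictly dominated.

3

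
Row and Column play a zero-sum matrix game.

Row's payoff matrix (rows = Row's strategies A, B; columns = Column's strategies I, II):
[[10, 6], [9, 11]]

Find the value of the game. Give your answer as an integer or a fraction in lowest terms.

28/3

Row minima are 6 and 9, so Row's maximin is 9; column maxima are 10 and 11, so Column's minimax is 10. These differ, so the equilibrium is in mixed strategies.
Let Row play A with probability p. Column is indifferent when 10p + 9(1−p) = 6p + 11(1−p), giving p = 1/3.
Let Column play I with probability q. Row is indifferent when 10q + 6(1−q) = 9q + 11(1−q), giving q = 5/6.
The value is 10·(5/6) + (6)·(1/6) = 28/3.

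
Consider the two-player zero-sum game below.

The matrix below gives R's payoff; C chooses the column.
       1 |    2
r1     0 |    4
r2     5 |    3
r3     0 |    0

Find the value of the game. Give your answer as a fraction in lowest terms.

10/3

Row r3 is strictly dominated by row r2, so R never plays it.
The remaining 2×2 game on (r1, r2) × (1, 2) has no saddle point. Let R play r1 with probability p; indifference gives 5(1−p) = 4p + 3(1−p), so p = 1/3.
Similarly C's optimal q on 1 is 1/6, and the value is 0·(1/6) + (4)·(5/6) = 10/3.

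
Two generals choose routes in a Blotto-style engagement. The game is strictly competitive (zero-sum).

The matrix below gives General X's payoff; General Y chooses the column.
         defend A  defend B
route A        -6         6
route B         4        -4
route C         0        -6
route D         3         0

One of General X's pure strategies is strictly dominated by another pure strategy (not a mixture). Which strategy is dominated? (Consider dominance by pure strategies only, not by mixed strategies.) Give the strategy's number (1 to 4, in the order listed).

Compare route C with route B: 4 > 0, -4 > -6.
So route B strictly dominates route C for General X; route C is strictly dominated.

3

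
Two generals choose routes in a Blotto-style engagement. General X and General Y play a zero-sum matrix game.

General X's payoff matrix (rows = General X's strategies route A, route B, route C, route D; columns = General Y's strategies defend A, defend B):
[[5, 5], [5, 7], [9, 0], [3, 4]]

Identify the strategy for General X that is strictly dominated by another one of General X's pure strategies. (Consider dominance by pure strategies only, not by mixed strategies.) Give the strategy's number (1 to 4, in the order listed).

Compare route D with route A: 5 > 3, 5 > 4.
So route A strictly dominates route D for General X; route D is strictly dominated.

4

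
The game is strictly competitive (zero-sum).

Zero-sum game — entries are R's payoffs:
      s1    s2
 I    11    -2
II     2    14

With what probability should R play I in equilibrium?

Row minima are -2 and 2, so R's maximin is 2; column maxima are 11 and 14, so C's minimax is 11. These differ, so the equilibrium is in mixed strategies.
Let R play I with probability p. C is indifferent when 11p + 2(1−p) = −2p + 14(1−p), giving p = 12/25.

12/25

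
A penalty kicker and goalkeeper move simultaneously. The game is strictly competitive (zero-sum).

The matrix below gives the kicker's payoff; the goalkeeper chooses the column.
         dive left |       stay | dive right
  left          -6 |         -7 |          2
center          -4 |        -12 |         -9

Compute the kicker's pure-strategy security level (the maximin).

The worst-case payoff for each row is left: -7, center: -12.
The best of these is -7.

-7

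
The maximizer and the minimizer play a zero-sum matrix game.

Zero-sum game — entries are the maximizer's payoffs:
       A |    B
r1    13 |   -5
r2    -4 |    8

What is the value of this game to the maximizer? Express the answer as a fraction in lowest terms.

Row minima are -5 and -4, so the maximizer's maximin is -4; column maxima are 13 and 8, so the minimizer's minimax is 8. These differ, so the equilibrium is in mixed strategies.
Let the maximizer play r1 with probability p. The minimizer is indifferent when 13p − 4(1−p) = −5p + 8(1−p), giving p = 2/5.
Let the minimizer play A with probability q. The maximizer is indifferent when 13q − 5(1−q) = −4q + 8(1−q), giving q = 13/30.
The value is 13·(13/30) + (-5)·(17/30) = 14/5.

14/5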